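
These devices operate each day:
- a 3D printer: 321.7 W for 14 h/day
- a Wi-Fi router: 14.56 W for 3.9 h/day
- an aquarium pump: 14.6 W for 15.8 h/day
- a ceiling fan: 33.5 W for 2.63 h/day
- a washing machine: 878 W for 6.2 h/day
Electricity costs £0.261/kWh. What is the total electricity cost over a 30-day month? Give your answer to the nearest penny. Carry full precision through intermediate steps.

3D printer: 321.7 W × 14 h × 30 d = 135,114 Wh = 135.1 kWh
Wi-Fi router: 14.56 W × 3.9 h × 30 d = 1,704 Wh = 1.704 kWh
aquarium pump: 14.6 W × 15.8 h × 30 d = 6,920 Wh = 6.92 kWh
ceiling fan: 33.5 W × 2.63 h × 30 d = 2,643 Wh = 2.643 kWh
washing machine: 878 W × 6.2 h × 30 d = 163,308 Wh = 163.3 kWh
Total energy = 135.1 + 1.704 + 6.92 + 2.643 + 163.3 = 309.7 kWh
Cost = 309.7 kWh × £0.261 = £80.83

£80.83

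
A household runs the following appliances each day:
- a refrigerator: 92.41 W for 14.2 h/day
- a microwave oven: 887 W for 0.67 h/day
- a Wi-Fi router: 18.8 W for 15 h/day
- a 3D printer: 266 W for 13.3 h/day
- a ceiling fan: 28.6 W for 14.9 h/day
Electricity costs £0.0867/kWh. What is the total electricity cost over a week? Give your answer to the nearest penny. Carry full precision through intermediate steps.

£3.73

refrigerator: 92.41 W × 14.2 h × 7 d = 9,186 Wh = 9.186 kWh
microwave oven: 887 W × 0.67 h × 7 d = 4,160 Wh = 4.16 kWh
Wi-Fi router: 18.8 W × 15 h × 7 d = 1,974 Wh = 1.974 kWh
3D printer: 266 W × 13.3 h × 7 d = 24,765 Wh = 24.76 kWh
ceiling fan: 28.6 W × 14.9 h × 7 d = 2,983 Wh = 2.983 kWh
Total energy = 9.186 + 4.16 + 1.974 + 24.76 + 2.983 = 43.07 kWh
Cost = 43.07 kWh × £0.0867 = £3.73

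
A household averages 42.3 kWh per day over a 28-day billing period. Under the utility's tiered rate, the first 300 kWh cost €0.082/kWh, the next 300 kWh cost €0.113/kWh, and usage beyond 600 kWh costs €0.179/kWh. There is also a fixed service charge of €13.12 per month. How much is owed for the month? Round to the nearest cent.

Usage = 42.3 kWh/day × 28 days = 1184.4 kWh
First 300 kWh × €0.082 = €24.60
Next 300 kWh × €0.113 = €33.90
Remaining 584.4 kWh × €0.179 = €104.61
Energy charge = €163.11; + service €13.12 = €176.23

€176.23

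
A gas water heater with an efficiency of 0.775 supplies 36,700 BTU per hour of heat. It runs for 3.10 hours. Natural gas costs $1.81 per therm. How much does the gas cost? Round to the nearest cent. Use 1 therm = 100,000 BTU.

$2.66

Heat delivered = 36,700 BTU/h × 3.10 h = 113,770 BTU
Gas input = 113,770 / 0.775 = 146,800 BTU
= 146,800 / 100,000 = 1.468 therm
Cost = 1.468 × $1.81/therm = $2.66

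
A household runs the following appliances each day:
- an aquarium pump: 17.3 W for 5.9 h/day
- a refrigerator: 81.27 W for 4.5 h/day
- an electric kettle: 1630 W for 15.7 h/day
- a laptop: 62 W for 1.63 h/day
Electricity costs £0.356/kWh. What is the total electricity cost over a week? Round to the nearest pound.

aquarium pump: 17.3 W × 5.9 h × 7 d = 714 Wh = 0.7145 kWh
refrigerator: 81.27 W × 4.5 h × 7 d = 2,560 Wh = 2.56 kWh
electric kettle: 1630 W × 15.7 h × 7 d = 179,137 Wh = 179.1 kWh
laptop: 62 W × 1.63 h × 7 d = 707 Wh = 0.7074 kWh
Total energy = 0.7145 + 2.56 + 179.1 + 0.7074 = 183.1 kWh
Cost = 183.1 kWh × £0.356 = £65.19 ≈ £65

£65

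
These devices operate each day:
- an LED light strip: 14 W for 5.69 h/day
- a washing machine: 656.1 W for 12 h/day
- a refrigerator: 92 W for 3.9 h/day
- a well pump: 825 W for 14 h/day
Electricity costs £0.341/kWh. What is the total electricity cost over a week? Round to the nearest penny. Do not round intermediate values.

LED light strip: 14 W × 5.69 h × 7 d = 558 Wh = 0.5576 kWh
washing machine: 656.1 W × 12 h × 7 d = 55,112 Wh = 55.11 kWh
refrigerator: 92 W × 3.9 h × 7 d = 2,512 Wh = 2.512 kWh
well pump: 825 W × 14 h × 7 d = 80,850 Wh = 80.85 kWh
Total energy = 0.5576 + 55.11 + 2.512 + 80.85 = 139 kWh
Cost = 139 kWh × £0.341 = £47.41

£47.41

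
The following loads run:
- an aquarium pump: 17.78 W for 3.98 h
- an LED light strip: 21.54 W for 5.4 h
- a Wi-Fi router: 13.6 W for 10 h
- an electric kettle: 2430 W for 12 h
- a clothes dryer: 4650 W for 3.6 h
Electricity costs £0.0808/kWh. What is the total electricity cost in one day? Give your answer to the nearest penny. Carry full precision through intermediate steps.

aquarium pump: 17.78 W × 3.98 h = 71 Wh = 0.07076 kWh
LED light strip: 21.54 W × 5.4 h = 116 Wh = 0.1163 kWh
Wi-Fi router: 13.6 W × 10 h = 136 Wh = 0.136 kWh
electric kettle: 2430 W × 12 h = 29,160 Wh = 29.16 kWh
clothes dryer: 4650 W × 3.6 h = 16,740 Wh = 16.74 kWh
Total energy = 0.07076 + 0.1163 + 0.136 + 29.16 + 16.74 = 46.22 kWh
Cost = 46.22 kWh × £0.0808 = £3.73

£3.73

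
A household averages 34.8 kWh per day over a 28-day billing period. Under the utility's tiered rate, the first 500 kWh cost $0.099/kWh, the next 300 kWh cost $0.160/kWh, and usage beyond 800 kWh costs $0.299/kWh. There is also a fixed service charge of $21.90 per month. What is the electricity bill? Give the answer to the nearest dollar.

Usage = 34.8 kWh/day × 28 days = 974.4 kWh
First 500 kWh × $0.099 = $49.50
Next 300 kWh × $0.160 = $48.00
Remaining 174.4 kWh × $0.299 = $52.15
Energy charge = $149.65; + service $21.90 = $171.55 ≈ $172

$172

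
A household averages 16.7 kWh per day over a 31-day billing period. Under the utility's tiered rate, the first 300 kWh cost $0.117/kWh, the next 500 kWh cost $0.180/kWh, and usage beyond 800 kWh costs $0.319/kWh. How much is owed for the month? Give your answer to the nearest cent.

$74.29

Usage = 16.7 kWh/day × 31 days = 517.7 kWh
First 300 kWh × $0.117 = $35.10
Next 217.7 kWh × $0.180 = $39.19
Remaining tier: 0 kWh (not reached)
Total = $74.29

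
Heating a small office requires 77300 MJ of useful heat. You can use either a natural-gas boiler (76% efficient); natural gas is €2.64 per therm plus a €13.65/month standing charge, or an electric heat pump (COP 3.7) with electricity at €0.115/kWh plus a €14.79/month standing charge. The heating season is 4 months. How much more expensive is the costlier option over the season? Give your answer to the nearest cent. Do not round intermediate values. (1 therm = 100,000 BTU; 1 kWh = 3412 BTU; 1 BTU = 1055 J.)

€1873.17

Heat load = 77300 MJ = 77,300,000,000 J / 1055 = 73,270,142 BTU
Gas: input = 73,270,142 / 0.76 = 96,408,082 BTU = 964.1 therm → 964.1 × €2.64 = €2,545.17; + 4 × €13.65 standing = €2,599.77
Heat pump: 73,270,142 BTU / 3412 = 21,470 kWh heat; / 3.7 = 5,804 kWh in → × €0.115 = €667.44; + 4 × €14.79 standing = €726.60
Difference = |€2,599.77 − €726.60| = €1,873.17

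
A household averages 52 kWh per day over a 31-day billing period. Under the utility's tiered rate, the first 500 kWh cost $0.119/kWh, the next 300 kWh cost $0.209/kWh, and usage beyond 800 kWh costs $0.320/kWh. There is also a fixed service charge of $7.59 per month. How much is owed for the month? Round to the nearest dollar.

Usage = 52 kWh/day × 31 days = 1612 kWh
First 500 kWh × $0.119 = $59.50
Next 300 kWh × $0.209 = $62.70
Remaining 812 kWh × $0.320 = $259.84
Energy charge = $382.04; + service $7.59 = $389.63 ≈ $390

$390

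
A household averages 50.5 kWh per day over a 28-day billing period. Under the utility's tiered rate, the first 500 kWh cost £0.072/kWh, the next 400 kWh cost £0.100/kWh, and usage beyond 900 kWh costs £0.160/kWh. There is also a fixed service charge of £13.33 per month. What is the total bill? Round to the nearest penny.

Usage = 50.5 kWh/day × 28 days = 1414 kWh
First 500 kWh × £0.072 = £36.00
Next 400 kWh × £0.100 = £40.00
Remaining 514 kWh × £0.160 = £82.24
Energy charge = £158.24; + service £13.33 = £171.57

£171.57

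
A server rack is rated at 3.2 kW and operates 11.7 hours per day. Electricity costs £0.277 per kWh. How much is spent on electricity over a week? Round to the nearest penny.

Energy = 3200 W × 11.7 h/day × 7 days = 262,080 Wh = 262.1 kWh
Cost = 262.1 kWh × £0.277/kWh = £72.60

£72.60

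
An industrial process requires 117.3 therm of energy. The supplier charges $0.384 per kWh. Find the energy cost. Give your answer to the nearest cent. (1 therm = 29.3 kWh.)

117.3 therm × (29.3 kWh/therm) = 3,437 kWh
Cost = 3,437 kWh × $0.384/kWh = $1,319.77

$1319.77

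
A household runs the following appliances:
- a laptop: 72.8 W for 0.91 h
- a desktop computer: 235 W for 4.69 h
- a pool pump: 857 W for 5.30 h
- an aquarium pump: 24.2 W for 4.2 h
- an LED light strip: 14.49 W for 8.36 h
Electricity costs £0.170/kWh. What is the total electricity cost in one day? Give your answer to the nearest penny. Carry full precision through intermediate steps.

laptop: 72.8 W × 0.91 h = 66 Wh = 0.06625 kWh
desktop computer: 235 W × 4.69 h = 1,102 Wh = 1.102 kWh
pool pump: 857 W × 5.30 h = 4,542 Wh = 4.542 kWh
aquarium pump: 24.2 W × 4.2 h = 102 Wh = 0.1016 kWh
LED light strip: 14.49 W × 8.36 h = 121 Wh = 0.1211 kWh
Total energy = 0.06625 + 1.102 + 4.542 + 0.1016 + 0.1211 = 5.933 kWh
Cost = 5.933 kWh × £0.170 = £1.01

£1.01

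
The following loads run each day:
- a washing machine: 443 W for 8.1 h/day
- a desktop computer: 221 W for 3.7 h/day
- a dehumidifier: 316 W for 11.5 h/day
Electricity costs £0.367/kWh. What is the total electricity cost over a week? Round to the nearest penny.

£20.65

washing machine: 443 W × 8.1 h × 7 d = 25,118 Wh = 25.12 kWh
desktop computer: 221 W × 3.7 h × 7 d = 5,724 Wh = 5.724 kWh
dehumidifier: 316 W × 11.5 h × 7 d = 25,438 Wh = 25.44 kWh
Total energy = 25.12 + 5.724 + 25.44 = 56.28 kWh
Cost = 56.28 kWh × £0.367 = £20.65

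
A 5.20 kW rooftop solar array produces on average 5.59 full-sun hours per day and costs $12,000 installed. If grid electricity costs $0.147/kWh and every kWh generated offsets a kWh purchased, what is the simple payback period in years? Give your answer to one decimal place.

7.7 years

Daily generation = 5.20 kW × 5.59 h = 29.07 kWh
Annual generation = 29.07 × 365 = 10610 kWh
Annual savings = 10610 × $0.147 = $1,559.64
Payback = $12,000 / $1,559.64 = 7.69 years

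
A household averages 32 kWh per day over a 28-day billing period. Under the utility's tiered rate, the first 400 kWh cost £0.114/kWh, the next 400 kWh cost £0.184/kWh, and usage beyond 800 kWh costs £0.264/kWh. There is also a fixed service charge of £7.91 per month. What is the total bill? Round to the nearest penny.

Usage = 32 kWh/day × 28 days = 896 kWh
First 400 kWh × £0.114 = £45.60
Next 400 kWh × £0.184 = £73.60
Remaining 96 kWh × £0.264 = £25.34
Energy charge = £144.54; + service £7.91 = £152.45

£152.45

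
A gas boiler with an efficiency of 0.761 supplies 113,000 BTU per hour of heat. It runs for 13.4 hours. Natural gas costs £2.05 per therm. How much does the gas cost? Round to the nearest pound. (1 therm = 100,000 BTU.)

£41

Heat delivered = 113,000 BTU/h × 13.4 h = 1,514,200 BTU
Gas input = 1,514,200 / 0.761 = 1,989,750 BTU
= 1,989,750 / 100,000 = 19.9 therm
Cost = 19.9 × £2.05/therm = £40.79 ≈ £41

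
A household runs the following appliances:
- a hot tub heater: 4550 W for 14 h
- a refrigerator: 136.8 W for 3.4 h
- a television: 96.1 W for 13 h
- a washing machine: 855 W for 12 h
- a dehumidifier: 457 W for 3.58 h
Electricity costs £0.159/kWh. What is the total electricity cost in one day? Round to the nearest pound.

hot tub heater: 4550 W × 14 h = 63,700 Wh = 63.7 kWh
refrigerator: 136.8 W × 3.4 h = 465 Wh = 0.4651 kWh
television: 96.1 W × 13 h = 1,249 Wh = 1.249 kWh
washing machine: 855 W × 12 h = 10,260 Wh = 10.26 kWh
dehumidifier: 457 W × 3.58 h = 1,636 Wh = 1.636 kWh
Total energy = 63.7 + 0.4651 + 1.249 + 10.26 + 1.636 = 77.31 kWh
Cost = 77.31 kWh × £0.159 = £12.29 ≈ £12

£12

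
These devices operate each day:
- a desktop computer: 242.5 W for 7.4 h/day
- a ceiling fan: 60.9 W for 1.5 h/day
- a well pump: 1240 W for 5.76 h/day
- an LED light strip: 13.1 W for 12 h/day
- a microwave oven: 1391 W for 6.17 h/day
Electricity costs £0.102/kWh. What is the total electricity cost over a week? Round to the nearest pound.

£13

desktop computer: 242.5 W × 7.4 h × 7 d = 12,562 Wh = 12.56 kWh
ceiling fan: 60.9 W × 1.5 h × 7 d = 639 Wh = 0.6394 kWh
well pump: 1240 W × 5.76 h × 7 d = 49,997 Wh = 50 kWh
LED light strip: 13.1 W × 12 h × 7 d = 1,100 Wh = 1.1 kWh
microwave oven: 1391 W × 6.17 h × 7 d = 60,077 Wh = 60.08 kWh
Total energy = 12.56 + 0.6394 + 50 + 1.1 + 60.08 = 124.4 kWh
Cost = 124.4 kWh × £0.102 = £12.69 ≈ £13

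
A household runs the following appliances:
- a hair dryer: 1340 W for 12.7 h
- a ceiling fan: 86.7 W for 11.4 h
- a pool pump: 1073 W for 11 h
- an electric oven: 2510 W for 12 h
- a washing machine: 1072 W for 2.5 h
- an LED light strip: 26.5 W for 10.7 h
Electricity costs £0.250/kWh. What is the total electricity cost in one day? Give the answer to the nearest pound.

£16

hair dryer: 1340 W × 12.7 h = 17,018 Wh = 17.02 kWh
ceiling fan: 86.7 W × 11.4 h = 988 Wh = 0.9884 kWh
pool pump: 1073 W × 11 h = 11,803 Wh = 11.8 kWh
electric oven: 2510 W × 12 h = 30,120 Wh = 30.12 kWh
washing machine: 1072 W × 2.5 h = 2,680 Wh = 2.68 kWh
LED light strip: 26.5 W × 10.7 h = 284 Wh = 0.2835 kWh
Total energy = 17.02 + 0.9884 + 11.8 + 30.12 + 2.68 + 0.2835 = 62.89 kWh
Cost = 62.89 kWh × £0.250 = £15.72 ≈ £16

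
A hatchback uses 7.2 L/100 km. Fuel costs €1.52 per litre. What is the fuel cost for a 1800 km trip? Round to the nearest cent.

€196.99

Fuel = 7.2 L/100 km × 1800 km / 100 = 129.6 L
Cost = 129.6 L × €1.52/L = €196.99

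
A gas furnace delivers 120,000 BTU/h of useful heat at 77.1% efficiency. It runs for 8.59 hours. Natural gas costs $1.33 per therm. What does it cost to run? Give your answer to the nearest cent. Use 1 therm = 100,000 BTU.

Heat delivered = 120,000 BTU/h × 8.59 h = 1,030,800 BTU
Gas input = 1,030,800 / 0.771 = 1,336,965 BTU
= 1,336,965 / 100,000 = 13.37 therm
Cost = 13.37 × $1.33/therm = $17.78

$17.78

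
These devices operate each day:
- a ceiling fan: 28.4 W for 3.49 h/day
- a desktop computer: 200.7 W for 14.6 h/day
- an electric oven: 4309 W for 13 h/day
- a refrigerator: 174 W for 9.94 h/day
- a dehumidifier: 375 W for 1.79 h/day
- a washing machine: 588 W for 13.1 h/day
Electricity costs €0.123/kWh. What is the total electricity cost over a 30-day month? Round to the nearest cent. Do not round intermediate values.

ceiling fan: 28.4 W × 3.49 h × 30 d = 2,973 Wh = 2.973 kWh
desktop computer: 200.7 W × 14.6 h × 30 d = 87,907 Wh = 87.91 kWh
electric oven: 4309 W × 13 h × 30 d = 1,680,510 Wh = 1,681 kWh
refrigerator: 174 W × 9.94 h × 30 d = 51,887 Wh = 51.89 kWh
dehumidifier: 375 W × 1.79 h × 30 d = 20,138 Wh = 20.14 kWh
washing machine: 588 W × 13.1 h × 30 d = 231,084 Wh = 231.1 kWh
Total energy = 2.973 + 87.91 + 1,681 + 51.89 + 20.14 + 231.1 = 2,074 kWh
Cost = 2,074 kWh × €0.123 = €255.16

€255.16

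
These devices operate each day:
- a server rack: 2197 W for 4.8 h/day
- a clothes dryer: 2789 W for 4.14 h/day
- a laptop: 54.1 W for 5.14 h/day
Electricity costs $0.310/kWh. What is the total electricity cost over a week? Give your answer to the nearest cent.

server rack: 2197 W × 4.8 h × 7 d = 73,819 Wh = 73.82 kWh
clothes dryer: 2789 W × 4.14 h × 7 d = 80,825 Wh = 80.83 kWh
laptop: 54.1 W × 5.14 h × 7 d = 1,947 Wh = 1.947 kWh
Total energy = 73.82 + 80.83 + 1.947 = 156.6 kWh
Cost = 156.6 kWh × $0.310 = $48.54

$48.54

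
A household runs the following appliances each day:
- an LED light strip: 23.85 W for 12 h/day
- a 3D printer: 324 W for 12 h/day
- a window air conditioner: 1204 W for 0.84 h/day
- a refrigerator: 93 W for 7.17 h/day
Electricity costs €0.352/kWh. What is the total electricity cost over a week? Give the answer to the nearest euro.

€14

LED light strip: 23.85 W × 12 h × 7 d = 2,003 Wh = 2.003 kWh
3D printer: 324 W × 12 h × 7 d = 27,216 Wh = 27.22 kWh
window air conditioner: 1204 W × 0.84 h × 7 d = 7,080 Wh = 7.08 kWh
refrigerator: 93 W × 7.17 h × 7 d = 4,668 Wh = 4.668 kWh
Total energy = 2.003 + 27.22 + 7.08 + 4.668 = 40.97 kWh
Cost = 40.97 kWh × €0.352 = €14.42 ≈ €14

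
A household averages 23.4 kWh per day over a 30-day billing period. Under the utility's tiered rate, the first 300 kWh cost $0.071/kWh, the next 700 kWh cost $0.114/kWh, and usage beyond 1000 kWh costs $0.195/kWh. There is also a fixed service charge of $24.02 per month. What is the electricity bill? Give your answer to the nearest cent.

$91.15

Usage = 23.4 kWh/day × 30 days = 702 kWh
First 300 kWh × $0.071 = $21.30
Next 402 kWh × $0.114 = $45.83
Remaining tier: 0 kWh (not reached)
Energy charge = $67.13; + service $24.02 = $91.15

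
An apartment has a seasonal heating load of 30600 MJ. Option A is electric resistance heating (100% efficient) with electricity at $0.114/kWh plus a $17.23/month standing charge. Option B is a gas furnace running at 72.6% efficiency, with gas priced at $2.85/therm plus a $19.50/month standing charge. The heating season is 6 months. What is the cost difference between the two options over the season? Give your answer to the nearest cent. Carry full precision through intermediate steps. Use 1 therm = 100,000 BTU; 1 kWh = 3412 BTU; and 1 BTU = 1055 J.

Heat load = 30600 MJ = 30,600,000,000 J / 1055 = 29,004,739 BTU
Gas: input = 29,004,739 / 0.726 = 39,951,432 BTU = 399.5 therm → 399.5 × $2.85 = $1,138.62; + 6 × $19.50 standing = $1,255.62
Electric: 29,004,739 BTU / 3412 = 8,501 kWh → × $0.114 = $969.09; + 6 × $17.23 standing = $1,072.47
Difference = |$1,255.62 − $1,072.47| = $183.14

$183.14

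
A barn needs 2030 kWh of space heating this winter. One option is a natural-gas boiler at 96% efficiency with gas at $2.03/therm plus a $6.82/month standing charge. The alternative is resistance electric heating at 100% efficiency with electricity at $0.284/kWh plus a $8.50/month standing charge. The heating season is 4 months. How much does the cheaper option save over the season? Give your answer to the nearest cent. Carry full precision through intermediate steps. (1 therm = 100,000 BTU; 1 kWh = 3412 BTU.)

$436.78

Heat load = 2030 kWh × 3412 = 6,926,360 BTU
Gas: input = 6,926,360 / 0.96 = 7,214,958 BTU = 72.15 therm → 72.15 × $2.03 = $146.46; + 4 × $6.82 standing = $173.74
Electric: 6,926,360 BTU / 3412 = 2,030 kWh → × $0.284 = $576.52; + 4 × $8.50 standing = $610.52
Difference = |$173.74 − $610.52| = $436.78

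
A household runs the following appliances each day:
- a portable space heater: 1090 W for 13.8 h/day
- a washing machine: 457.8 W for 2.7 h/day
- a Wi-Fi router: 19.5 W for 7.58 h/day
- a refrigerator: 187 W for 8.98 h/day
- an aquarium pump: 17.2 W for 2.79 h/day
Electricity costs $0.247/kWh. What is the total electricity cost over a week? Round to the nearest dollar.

$31

portable space heater: 1090 W × 13.8 h × 7 d = 105,294 Wh = 105.3 kWh
washing machine: 457.8 W × 2.7 h × 7 d = 8,652 Wh = 8.652 kWh
Wi-Fi router: 19.5 W × 7.58 h × 7 d = 1,035 Wh = 1.035 kWh
refrigerator: 187 W × 8.98 h × 7 d = 11,755 Wh = 11.75 kWh
aquarium pump: 17.2 W × 2.79 h × 7 d = 336 Wh = 0.3359 kWh
Total energy = 105.3 + 8.652 + 1.035 + 11.75 + 0.3359 = 127.1 kWh
Cost = 127.1 kWh × $0.247 = $31.39 ≈ $31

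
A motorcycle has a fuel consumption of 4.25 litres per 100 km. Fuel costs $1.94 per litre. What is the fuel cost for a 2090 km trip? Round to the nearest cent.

$172.32

Fuel = 4.25 L/100 km × 2090 km / 100 = 88.83 L
Cost = 88.83 L × $1.94/L = $172.32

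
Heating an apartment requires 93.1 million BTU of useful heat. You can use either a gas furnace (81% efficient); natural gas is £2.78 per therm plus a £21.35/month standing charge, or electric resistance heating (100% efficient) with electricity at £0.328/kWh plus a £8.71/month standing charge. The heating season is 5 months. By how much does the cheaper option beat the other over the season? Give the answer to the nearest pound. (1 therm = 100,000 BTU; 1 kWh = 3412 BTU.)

£5691

Heat load = 93.1 × 10⁶ BTU = 93,100,000 BTU
Gas: input = 93,100,000 / 0.81 = 114,938,272 BTU = 1,149 therm → 1,149 × £2.78 = £3,195.28; + 5 × £21.35 standing = £3,302.03
Electric: 93,100,000 BTU / 3412 = 27,290 kWh → × £0.328 = £8,949.82; + 5 × £8.71 standing = £8,993.37
Difference = |£3,302.03 − £8,993.37| = £5,691.34 ≈ £5691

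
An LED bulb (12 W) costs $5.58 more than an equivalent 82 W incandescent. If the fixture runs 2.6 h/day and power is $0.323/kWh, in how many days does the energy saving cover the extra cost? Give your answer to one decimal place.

94.9 days

Power saved = 82 − 12 = 70 W
Daily energy saved = 70 W × 2.6 h = 182 Wh = 0.182 kWh
Daily savings = 0.182 × $0.323 = $0.0588
Payback = $5.58 / $0.0588 per day = 94.92 days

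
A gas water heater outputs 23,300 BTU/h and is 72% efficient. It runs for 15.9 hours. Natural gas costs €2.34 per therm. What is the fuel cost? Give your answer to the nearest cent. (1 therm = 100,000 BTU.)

Heat delivered = 23,300 BTU/h × 15.9 h = 370,470 BTU
Gas input = 370,470 / 0.72 = 514,542 BTU
= 514,542 / 100,000 = 5.145 therm
Cost = 5.145 × €2.34/therm = €12.04

€12.04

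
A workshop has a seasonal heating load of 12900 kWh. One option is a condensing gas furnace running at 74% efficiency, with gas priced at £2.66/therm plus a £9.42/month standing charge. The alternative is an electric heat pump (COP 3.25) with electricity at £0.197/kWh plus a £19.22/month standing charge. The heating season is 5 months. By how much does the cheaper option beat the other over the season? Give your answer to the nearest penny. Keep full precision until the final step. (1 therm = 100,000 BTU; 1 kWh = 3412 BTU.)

Heat load = 12900 kWh × 3412 = 44,014,800 BTU
Gas: input = 44,014,800 / 0.74 = 59,479,459 BTU = 594.8 therm → 594.8 × £2.66 = £1,582.15; + 5 × £9.42 standing = £1,629.25
Heat pump: 44,014,800 BTU / 3412 = 12,900 kWh heat; / 3.25 = 3,969 kWh in → × £0.197 = £781.94; + 5 × £19.22 standing = £878.04
Difference = |£1,629.25 − £878.04| = £751.22

£751.22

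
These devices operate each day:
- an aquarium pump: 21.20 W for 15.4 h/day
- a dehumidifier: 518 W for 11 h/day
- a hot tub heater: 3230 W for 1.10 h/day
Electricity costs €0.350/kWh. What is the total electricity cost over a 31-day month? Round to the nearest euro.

aquarium pump: 21.20 W × 15.4 h × 31 d = 10,121 Wh = 10.12 kWh
dehumidifier: 518 W × 11 h × 31 d = 176,638 Wh = 176.6 kWh
hot tub heater: 3230 W × 1.10 h × 31 d = 110,143 Wh = 110.1 kWh
Total energy = 10.12 + 176.6 + 110.1 = 296.9 kWh
Cost = 296.9 kWh × €0.350 = €103.92 ≈ €104

€104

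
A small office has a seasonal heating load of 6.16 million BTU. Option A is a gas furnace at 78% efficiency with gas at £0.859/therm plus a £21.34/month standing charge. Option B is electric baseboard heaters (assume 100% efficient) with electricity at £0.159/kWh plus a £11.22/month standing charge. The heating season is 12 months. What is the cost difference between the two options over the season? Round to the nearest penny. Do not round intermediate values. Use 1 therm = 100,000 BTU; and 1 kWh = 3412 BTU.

£97.78

Heat load = 6.16 × 10⁶ BTU = 6,160,000 BTU
Gas: input = 6,160,000 / 0.78 = 7,897,436 BTU = 78.97 therm → 78.97 × £0.859 = £67.84; + 12 × £21.34 standing = £323.92
Electric: 6,160,000 BTU / 3412 = 1,805 kWh → × £0.159 = £287.06; + 12 × £11.22 standing = £421.70
Difference = |£323.92 − £421.70| = £97.78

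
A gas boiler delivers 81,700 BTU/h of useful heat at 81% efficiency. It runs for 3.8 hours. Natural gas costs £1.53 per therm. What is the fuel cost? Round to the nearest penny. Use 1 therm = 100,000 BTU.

£5.86

Heat delivered = 81,700 BTU/h × 3.8 h = 310,460 BTU
Gas input = 310,460 / 0.81 = 383,284 BTU
= 383,284 / 100,000 = 3.833 therm
Cost = 3.833 × £1.53/therm = £5.86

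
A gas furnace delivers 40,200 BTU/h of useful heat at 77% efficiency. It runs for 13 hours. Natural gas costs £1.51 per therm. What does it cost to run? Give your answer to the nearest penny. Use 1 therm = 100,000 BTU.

Heat delivered = 40,200 BTU/h × 13 h = 522,600 BTU
Gas input = 522,600 / 0.77 = 678,701 BTU
= 678,701 / 100,000 = 6.787 therm
Cost = 6.787 × £1.51/therm = £10.25

£10.25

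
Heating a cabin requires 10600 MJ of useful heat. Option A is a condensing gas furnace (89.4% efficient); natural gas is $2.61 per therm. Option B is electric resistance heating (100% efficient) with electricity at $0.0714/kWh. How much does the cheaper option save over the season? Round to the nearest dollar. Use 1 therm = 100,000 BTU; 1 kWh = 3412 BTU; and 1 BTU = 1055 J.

Heat load = 10600 MJ = 10,600,000,000 J / 1055 = 10,047,393 BTU
Gas: input = 10,047,393 / 0.894 = 11,238,695 BTU = 112.4 therm → 112.4 × $2.61 = $293.33
Electric: 10,047,393 BTU / 3412 = 2,945 kWh → × $0.0714 = $210.25
Difference = |$293.33 − $210.25| = $83.08 ≈ $83

$83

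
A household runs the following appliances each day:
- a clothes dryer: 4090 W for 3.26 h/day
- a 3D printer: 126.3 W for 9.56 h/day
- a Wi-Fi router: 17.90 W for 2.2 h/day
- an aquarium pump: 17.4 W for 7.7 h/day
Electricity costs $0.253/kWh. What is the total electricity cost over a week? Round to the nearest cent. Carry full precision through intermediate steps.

clothes dryer: 4090 W × 3.26 h × 7 d = 93,334 Wh = 93.33 kWh
3D printer: 126.3 W × 9.56 h × 7 d = 8,452 Wh = 8.452 kWh
Wi-Fi router: 17.90 W × 2.2 h × 7 d = 276 Wh = 0.2757 kWh
aquarium pump: 17.4 W × 7.7 h × 7 d = 938 Wh = 0.9379 kWh
Total energy = 93.33 + 8.452 + 0.2757 + 0.9379 = 103 kWh
Cost = 103 kWh × $0.253 = $26.06

$26.06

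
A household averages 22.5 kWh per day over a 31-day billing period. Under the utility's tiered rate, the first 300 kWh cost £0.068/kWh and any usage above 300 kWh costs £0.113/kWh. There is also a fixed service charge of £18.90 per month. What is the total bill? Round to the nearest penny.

£84.22

Usage = 22.5 kWh/day × 31 days = 697.5 kWh
First 300 kWh × £0.068 = £20.40
Remaining 397.5 kWh × £0.113 = £44.92
Energy charge = £65.32; + service £18.90 = £84.22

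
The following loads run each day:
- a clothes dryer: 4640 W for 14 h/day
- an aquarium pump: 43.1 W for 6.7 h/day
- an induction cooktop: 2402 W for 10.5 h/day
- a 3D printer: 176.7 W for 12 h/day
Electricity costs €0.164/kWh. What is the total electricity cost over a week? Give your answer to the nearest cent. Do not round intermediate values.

€106.29

clothes dryer: 4640 W × 14 h × 7 d = 454,720 Wh = 454.7 kWh
aquarium pump: 43.1 W × 6.7 h × 7 d = 2,021 Wh = 2.021 kWh
induction cooktop: 2402 W × 10.5 h × 7 d = 176,547 Wh = 176.5 kWh
3D printer: 176.7 W × 12 h × 7 d = 14,843 Wh = 14.84 kWh
Total energy = 454.7 + 2.021 + 176.5 + 14.84 = 648.1 kWh
Cost = 648.1 kWh × €0.164 = €106.29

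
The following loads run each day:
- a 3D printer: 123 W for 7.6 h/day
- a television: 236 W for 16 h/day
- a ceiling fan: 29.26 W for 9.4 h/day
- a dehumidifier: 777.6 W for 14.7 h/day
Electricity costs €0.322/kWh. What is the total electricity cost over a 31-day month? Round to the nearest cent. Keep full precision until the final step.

€163.87

3D printer: 123 W × 7.6 h × 31 d = 28,979 Wh = 28.98 kWh
television: 236 W × 16 h × 31 d = 117,056 Wh = 117.1 kWh
ceiling fan: 29.26 W × 9.4 h × 31 d = 8,526 Wh = 8.526 kWh
dehumidifier: 777.6 W × 14.7 h × 31 d = 354,352 Wh = 354.4 kWh
Total energy = 28.98 + 117.1 + 8.526 + 354.4 = 508.9 kWh
Cost = 508.9 kWh × €0.322 = €163.87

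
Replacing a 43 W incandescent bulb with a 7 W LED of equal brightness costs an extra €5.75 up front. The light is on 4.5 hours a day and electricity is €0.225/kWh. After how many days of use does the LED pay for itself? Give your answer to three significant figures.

Power saved = 43 − 7 = 36 W
Daily energy saved = 36 W × 4.5 h = 162 Wh = 0.162 kWh
Daily savings = 0.162 × €0.225 = €0.0365
Payback = €5.75 / €0.0365 per day = 157.8 days

158 days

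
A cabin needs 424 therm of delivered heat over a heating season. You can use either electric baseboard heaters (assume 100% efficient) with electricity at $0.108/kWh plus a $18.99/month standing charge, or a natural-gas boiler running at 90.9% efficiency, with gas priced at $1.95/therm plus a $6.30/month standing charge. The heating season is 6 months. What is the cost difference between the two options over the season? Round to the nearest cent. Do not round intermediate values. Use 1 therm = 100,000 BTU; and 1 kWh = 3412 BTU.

Heat load = 424 therm × 100,000 = 42,400,000 BTU
Gas: input = 42,400,000 / 0.909 = 46,644,664 BTU = 466.4 therm → 466.4 × $1.95 = $909.57; + 6 × $6.30 standing = $947.37
Electric: 42,400,000 BTU / 3412 = 12,430 kWh → × $0.108 = $1,342.09; + 6 × $18.99 standing = $1,456.03
Difference = |$947.37 − $1,456.03| = $508.66

$508.66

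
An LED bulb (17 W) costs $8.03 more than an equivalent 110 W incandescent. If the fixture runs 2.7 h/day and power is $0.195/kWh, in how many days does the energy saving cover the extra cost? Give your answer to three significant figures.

Power saved = 110 − 17 = 93 W
Daily energy saved = 93 W × 2.7 h = 251.1 Wh = 0.2511 kWh
Daily savings = 0.2511 × $0.195 = $0.0490
Payback = $8.03 / $0.0490 per day = 164 days

164 days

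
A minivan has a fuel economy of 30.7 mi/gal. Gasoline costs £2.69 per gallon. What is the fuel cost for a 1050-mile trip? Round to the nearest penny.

Fuel = 1050 mi / 30.7 mpg = 34.2 gal
Cost = 34.2 gal × £2.69/gal = £92.00

£92.00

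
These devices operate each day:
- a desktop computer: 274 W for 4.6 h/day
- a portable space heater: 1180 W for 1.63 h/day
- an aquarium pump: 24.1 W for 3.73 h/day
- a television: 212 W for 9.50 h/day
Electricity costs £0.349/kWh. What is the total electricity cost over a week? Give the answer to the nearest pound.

desktop computer: 274 W × 4.6 h × 7 d = 8,823 Wh = 8.823 kWh
portable space heater: 1180 W × 1.63 h × 7 d = 13,464 Wh = 13.46 kWh
aquarium pump: 24.1 W × 3.73 h × 7 d = 629 Wh = 0.6293 kWh
television: 212 W × 9.50 h × 7 d = 14,098 Wh = 14.1 kWh
Total energy = 8.823 + 13.46 + 0.6293 + 14.1 = 37.01 kWh
Cost = 37.01 kWh × £0.349 = £12.92 ≈ £13

£13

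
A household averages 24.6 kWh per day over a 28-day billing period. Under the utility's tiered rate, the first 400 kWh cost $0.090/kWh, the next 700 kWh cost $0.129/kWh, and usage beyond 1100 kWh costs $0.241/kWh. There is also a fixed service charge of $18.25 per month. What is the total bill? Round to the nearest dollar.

Usage = 24.6 kWh/day × 28 days = 688.8 kWh
First 400 kWh × $0.090 = $36.00
Next 288.8 kWh × $0.129 = $37.26
Remaining tier: 0 kWh (not reached)
Energy charge = $73.26; + service $18.25 = $91.51 ≈ $92

$92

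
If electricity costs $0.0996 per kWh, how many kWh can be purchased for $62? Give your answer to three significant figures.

$62 / $0.0996 per kWh = 622.5 kWh

622 kWh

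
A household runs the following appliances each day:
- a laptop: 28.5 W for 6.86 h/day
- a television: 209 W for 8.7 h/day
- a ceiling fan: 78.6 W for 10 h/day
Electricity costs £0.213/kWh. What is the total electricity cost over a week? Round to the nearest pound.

£4

laptop: 28.5 W × 6.86 h × 7 d = 1,369 Wh = 1.369 kWh
television: 209 W × 8.7 h × 7 d = 12,728 Wh = 12.73 kWh
ceiling fan: 78.6 W × 10 h × 7 d = 5,502 Wh = 5.502 kWh
Total energy = 1.369 + 12.73 + 5.502 = 19.6 kWh
Cost = 19.6 kWh × £0.213 = £4.17 ≈ £4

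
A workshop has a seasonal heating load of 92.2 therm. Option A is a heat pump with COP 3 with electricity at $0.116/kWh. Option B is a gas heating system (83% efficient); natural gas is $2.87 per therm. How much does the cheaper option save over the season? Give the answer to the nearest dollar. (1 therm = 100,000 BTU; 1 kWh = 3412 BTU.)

$214

Heat load = 92.2 therm × 100,000 = 9,220,000 BTU
Gas: input = 9,220,000 / 0.83 = 11,108,434 BTU = 111.1 therm → 111.1 × $2.87 = $318.81
Heat pump: 9,220,000 BTU / 3412 = 2,702 kWh heat; / 3 = 900.7 kWh in → × $0.116 = $104.49
Difference = |$318.81 − $104.49| = $214.33 ≈ $214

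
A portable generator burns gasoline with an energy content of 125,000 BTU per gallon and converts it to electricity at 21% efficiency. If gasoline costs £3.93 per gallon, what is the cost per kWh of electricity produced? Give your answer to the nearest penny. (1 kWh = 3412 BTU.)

£0.51

Electrical output per gallon = 125,000 BTU × 0.21 / 3412 BTU/kWh = 7.693 kWh
Cost per kWh = £3.93 / 7.693 kWh = £0.511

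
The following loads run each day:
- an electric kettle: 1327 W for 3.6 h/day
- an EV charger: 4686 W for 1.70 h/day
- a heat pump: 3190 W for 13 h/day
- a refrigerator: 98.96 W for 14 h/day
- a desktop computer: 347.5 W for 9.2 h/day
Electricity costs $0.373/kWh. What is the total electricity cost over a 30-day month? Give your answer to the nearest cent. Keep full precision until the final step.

electric kettle: 1327 W × 3.6 h × 30 d = 143,316 Wh = 143.3 kWh
EV charger: 4686 W × 1.70 h × 30 d = 238,986 Wh = 239 kWh
heat pump: 3190 W × 13 h × 30 d = 1,244,100 Wh = 1,244 kWh
refrigerator: 98.96 W × 14 h × 30 d = 41,563 Wh = 41.56 kWh
desktop computer: 347.5 W × 9.2 h × 30 d = 95,910 Wh = 95.91 kWh
Total energy = 143.3 + 239 + 1,244 + 41.56 + 95.91 = 1,764 kWh
Cost = 1,764 kWh × $0.373 = $657.93

$657.93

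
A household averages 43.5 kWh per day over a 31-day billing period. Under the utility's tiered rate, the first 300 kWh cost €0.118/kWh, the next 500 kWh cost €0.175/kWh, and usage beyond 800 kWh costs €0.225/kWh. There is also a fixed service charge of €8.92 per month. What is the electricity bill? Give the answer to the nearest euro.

Usage = 43.5 kWh/day × 31 days = 1348.5 kWh
First 300 kWh × €0.118 = €35.40
Next 500 kWh × €0.175 = €87.50
Remaining 548.5 kWh × €0.225 = €123.41
Energy charge = €246.31; + service €8.92 = €255.23 ≈ €255

€255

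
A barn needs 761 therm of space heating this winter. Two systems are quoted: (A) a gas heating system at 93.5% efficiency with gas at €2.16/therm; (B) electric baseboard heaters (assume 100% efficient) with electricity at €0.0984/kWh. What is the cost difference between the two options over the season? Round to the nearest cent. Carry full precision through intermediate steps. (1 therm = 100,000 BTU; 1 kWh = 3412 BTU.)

€436.65

Heat load = 761 therm × 100,000 = 76,100,000 BTU
Gas: input = 76,100,000 / 0.935 = 81,390,374 BTU = 813.9 therm → 813.9 × €2.16 = €1,758.03
Electric: 76,100,000 BTU / 3412 = 22,300 kWh → × €0.0984 = €2,194.68
Difference = |€1,758.03 − €2,194.68| = €436.65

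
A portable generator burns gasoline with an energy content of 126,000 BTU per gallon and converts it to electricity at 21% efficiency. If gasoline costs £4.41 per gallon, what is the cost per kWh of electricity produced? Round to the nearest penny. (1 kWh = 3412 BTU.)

Electrical output per gallon = 126,000 BTU × 0.21 / 3412 BTU/kWh = 7.755 kWh
Cost per kWh = £4.41 / 7.755 kWh = £0.569

£0.57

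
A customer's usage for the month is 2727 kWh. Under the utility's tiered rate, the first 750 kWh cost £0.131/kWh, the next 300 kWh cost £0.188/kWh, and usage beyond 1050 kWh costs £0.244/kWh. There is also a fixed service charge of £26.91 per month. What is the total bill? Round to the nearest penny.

£590.75

First 750 kWh × £0.131 = £98.25
Next 300 kWh × £0.188 = £56.40
Remaining 1677 kWh × £0.244 = £409.19
Energy charge = £563.84; + service £26.91 = £590.75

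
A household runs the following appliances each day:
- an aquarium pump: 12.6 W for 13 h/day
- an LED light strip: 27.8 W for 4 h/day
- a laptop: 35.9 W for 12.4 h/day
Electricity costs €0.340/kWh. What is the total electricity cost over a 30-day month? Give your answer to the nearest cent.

€7.35

aquarium pump: 12.6 W × 13 h × 30 d = 4,914 Wh = 4.914 kWh
LED light strip: 27.8 W × 4 h × 30 d = 3,336 Wh = 3.336 kWh
laptop: 35.9 W × 12.4 h × 30 d = 13,355 Wh = 13.35 kWh
Total energy = 4.914 + 3.336 + 13.35 = 21.6 kWh
Cost = 21.6 kWh × €0.340 = €7.35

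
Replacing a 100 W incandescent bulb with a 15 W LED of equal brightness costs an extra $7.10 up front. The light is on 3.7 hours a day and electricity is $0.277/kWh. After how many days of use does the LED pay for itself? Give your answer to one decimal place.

81.5 days

Power saved = 100 − 15 = 85 W
Daily energy saved = 85 W × 3.7 h = 314.5 Wh = 0.3145 kWh
Daily savings = 0.3145 × $0.277 = $0.0871
Payback = $7.10 / $0.0871 per day = 81.5 days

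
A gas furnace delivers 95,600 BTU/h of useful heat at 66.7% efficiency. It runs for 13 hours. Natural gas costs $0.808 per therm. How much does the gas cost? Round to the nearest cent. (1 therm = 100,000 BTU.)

Heat delivered = 95,600 BTU/h × 13 h = 1,242,800 BTU
Gas input = 1,242,800 / 0.667 = 1,863,268 BTU
= 1,863,268 / 100,000 = 18.63 therm
Cost = 18.63 × $0.808/therm = $15.06

$15.06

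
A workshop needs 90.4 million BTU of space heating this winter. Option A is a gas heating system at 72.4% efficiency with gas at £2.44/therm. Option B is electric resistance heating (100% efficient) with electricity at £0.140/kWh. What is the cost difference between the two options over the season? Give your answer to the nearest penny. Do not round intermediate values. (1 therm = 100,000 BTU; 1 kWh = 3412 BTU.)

£662.63

Heat load = 90.4 × 10⁶ BTU = 90,400,000 BTU
Gas: input = 90,400,000 / 0.724 = 124,861,878 BTU = 1,249 therm → 1,249 × £2.44 = £3,046.63
Electric: 90,400,000 BTU / 3412 = 26,490 kWh → × £0.140 = £3,709.26
Difference = |£3,046.63 − £3,709.26| = £662.63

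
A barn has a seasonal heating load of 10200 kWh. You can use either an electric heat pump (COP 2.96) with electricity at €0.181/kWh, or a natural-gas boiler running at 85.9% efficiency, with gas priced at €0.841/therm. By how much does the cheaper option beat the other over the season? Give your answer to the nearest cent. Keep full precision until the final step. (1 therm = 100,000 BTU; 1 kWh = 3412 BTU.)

€282.98

Heat load = 10200 kWh × 3412 = 34,802,400 BTU
Gas: input = 34,802,400 / 0.859 = 40,515,017 BTU = 405.2 therm → 405.2 × €0.841 = €340.73
Heat pump: 34,802,400 BTU / 3412 = 10,200 kWh heat; / 2.96 = 3,446 kWh in → × €0.181 = €623.72
Difference = |€340.73 − €623.72| = €282.98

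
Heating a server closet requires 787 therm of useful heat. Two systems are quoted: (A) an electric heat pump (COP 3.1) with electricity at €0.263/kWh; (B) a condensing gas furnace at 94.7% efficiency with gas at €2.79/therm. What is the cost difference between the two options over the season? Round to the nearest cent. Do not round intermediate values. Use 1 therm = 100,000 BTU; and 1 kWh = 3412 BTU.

Heat load = 787 therm × 100,000 = 78,700,000 BTU
Gas: input = 78,700,000 / 0.947 = 83,104,541 BTU = 831 therm → 831 × €2.79 = €2,318.62
Heat pump: 78,700,000 BTU / 3412 = 23,070 kWh heat; / 3.1 = 7,441 kWh in → × €0.263 = €1,956.86
Difference = |€2,318.62 − €1,956.86| = €361.76

€361.76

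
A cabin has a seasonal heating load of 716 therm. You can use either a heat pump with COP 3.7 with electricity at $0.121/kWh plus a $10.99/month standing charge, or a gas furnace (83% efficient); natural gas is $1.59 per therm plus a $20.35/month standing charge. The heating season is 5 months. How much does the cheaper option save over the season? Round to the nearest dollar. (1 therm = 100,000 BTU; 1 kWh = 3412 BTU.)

$732

Heat load = 716 therm × 100,000 = 71,600,000 BTU
Gas: input = 71,600,000 / 0.83 = 86,265,060 BTU = 862.7 therm → 862.7 × $1.59 = $1,371.61; + 5 × $20.35 standing = $1,473.36
Heat pump: 71,600,000 BTU / 3412 = 20,980 kWh heat; / 3.7 = 5,672 kWh in → × $0.121 = $686.26; + 5 × $10.99 standing = $741.21
Difference = |$1,473.36 − $741.21| = $732.16 ≈ $732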